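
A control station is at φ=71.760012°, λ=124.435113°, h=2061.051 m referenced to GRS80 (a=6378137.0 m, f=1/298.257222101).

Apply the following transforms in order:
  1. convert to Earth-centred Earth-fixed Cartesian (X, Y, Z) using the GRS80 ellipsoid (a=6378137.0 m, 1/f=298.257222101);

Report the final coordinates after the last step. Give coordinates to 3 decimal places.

start: φ=71.760012°, λ=124.435113°, h=2061.051 m
→ ECEF (a=6378137.000, f=1/298.257222101): X=-1132665.9666, Y=1652044.1594, Z=6037315.2758

X=-1132665.967 m, Y=1652044.159 m, Z=6037315.276 m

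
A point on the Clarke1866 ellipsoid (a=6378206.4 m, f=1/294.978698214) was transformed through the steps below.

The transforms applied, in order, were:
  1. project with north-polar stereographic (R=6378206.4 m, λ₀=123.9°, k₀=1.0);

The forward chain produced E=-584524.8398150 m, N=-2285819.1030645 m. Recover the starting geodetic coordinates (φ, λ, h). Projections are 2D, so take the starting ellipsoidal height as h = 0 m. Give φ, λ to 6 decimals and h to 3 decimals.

φ=69.042462°, λ=109.555834°, h=0.000 m

start: E=-584524.8398, N=-2285819.1031 m
→ stereo⁻¹: φ=69.04246200°, λ=109.55583400°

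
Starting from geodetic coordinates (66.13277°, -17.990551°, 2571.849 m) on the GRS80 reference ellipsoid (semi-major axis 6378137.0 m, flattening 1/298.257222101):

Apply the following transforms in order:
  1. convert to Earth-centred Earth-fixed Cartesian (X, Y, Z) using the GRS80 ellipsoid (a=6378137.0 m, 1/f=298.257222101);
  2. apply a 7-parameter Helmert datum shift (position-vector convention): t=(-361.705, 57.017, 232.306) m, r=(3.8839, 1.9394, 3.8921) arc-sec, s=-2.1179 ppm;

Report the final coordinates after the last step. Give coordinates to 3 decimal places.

start: φ=66.132770°, λ=-17.990551°, h=2571.849 m
→ ECEF (a=6378137.000, f=1/298.257222101): X=2462424.8409, Y=-799641.3893, Z=5812305.5245
→ Helmert 7p (PV): X=2462127.6594, Y=-799645.6578, Z=5812487.3108

X=2462127.659 m, Y=-799645.658 m, Z=5812487.311 m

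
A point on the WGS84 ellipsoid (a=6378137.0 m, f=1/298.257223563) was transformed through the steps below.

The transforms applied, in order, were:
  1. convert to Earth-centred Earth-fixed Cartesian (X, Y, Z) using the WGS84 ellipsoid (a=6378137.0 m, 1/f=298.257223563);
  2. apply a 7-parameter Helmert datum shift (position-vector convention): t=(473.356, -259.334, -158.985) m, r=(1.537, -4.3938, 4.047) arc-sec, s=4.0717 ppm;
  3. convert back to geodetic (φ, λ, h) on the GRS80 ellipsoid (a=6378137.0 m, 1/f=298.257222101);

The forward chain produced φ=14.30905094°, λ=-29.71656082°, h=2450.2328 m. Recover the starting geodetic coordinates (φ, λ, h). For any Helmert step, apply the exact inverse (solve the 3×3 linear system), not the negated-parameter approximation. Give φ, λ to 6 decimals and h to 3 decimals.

start: φ=14.309051°, λ=-29.716561°, h=2450.233 m
→ ECEF (a=6378137.000, f=1/298.257222101): X=5370648.4149, Y=-3065421.4922, Z=1566742.8571
→ Helmert⁻¹: X=5370126.4276, Y=-3065243.3667, Z=1566803.9101
→ geod (Bowring, a=6378137.000): φ=14.31079500°, λ=-29.71752500°, h=1940.4910 m

φ=14.310795°, λ=-29.717525°, h=1940.491 m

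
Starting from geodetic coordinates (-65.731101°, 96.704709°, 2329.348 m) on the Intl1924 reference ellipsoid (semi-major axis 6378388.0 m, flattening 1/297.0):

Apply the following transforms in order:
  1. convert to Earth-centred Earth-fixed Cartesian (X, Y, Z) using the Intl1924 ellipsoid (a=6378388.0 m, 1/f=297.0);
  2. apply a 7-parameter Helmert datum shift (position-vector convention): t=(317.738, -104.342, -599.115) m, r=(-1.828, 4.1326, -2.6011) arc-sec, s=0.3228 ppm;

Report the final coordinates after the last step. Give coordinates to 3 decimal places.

X=-306818.859 m, Y=2611816.989 m, Z=-5794560.760 m

start: φ=-65.731101°, λ=96.704709°, h=2329.348 m
→ ECEF (a=6378388.000, f=1/297.0): X=-307053.3521, Y=2611967.9642, Z=-5793942.7784
→ Helmert 7p (PV): X=-306818.8591, Y=2611816.9893, Z=-5794560.7600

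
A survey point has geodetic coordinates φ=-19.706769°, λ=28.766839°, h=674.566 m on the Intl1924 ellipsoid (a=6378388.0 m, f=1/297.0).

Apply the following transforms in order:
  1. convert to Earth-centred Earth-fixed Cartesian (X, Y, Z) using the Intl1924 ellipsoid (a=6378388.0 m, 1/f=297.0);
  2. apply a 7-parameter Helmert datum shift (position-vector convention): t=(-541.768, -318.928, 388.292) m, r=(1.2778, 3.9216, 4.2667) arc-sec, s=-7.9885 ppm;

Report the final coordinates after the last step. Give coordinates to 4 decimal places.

X=5265614.2509 m, Y=2890984.3753 m, Z=-2137095.7668 m

start: φ=-19.706769°, λ=28.766839°, h=674.566 m
→ ECEF (a=6378388.000, f=1/297.0): X=5266298.5316, Y=2891204.2232, Z=-2137418.9198
→ Helmert 7p (PV): X=5265614.2509, Y=2890984.3753, Z=-2137095.7668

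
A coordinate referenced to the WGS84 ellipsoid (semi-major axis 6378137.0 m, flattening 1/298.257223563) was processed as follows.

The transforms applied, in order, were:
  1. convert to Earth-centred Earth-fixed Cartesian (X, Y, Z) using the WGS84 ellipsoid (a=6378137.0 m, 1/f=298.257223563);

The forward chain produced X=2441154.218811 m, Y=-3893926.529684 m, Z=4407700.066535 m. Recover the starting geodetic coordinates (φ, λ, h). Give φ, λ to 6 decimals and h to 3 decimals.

start: X=2441154.2188, Y=-3893926.5297, Z=4407700.0665 m
→ geod (Bowring, a=6378137.000): φ=43.99508800°, λ=-57.91585500°, h=1.5460 m

φ=43.995088°, λ=-57.915855°, h=1.546 m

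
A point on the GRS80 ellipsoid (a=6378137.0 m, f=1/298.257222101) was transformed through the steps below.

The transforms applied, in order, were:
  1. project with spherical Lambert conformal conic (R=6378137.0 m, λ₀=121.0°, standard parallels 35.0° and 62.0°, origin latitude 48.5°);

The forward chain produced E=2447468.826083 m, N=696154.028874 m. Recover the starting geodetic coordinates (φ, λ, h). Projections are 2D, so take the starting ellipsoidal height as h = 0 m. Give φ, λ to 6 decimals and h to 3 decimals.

φ=49.435983°, λ=157.131484°, h=0.000 m

start: E=2447468.8261, N=696154.0289 m
→ lcc⁻¹: φ=49.43598300°, λ=157.13148400°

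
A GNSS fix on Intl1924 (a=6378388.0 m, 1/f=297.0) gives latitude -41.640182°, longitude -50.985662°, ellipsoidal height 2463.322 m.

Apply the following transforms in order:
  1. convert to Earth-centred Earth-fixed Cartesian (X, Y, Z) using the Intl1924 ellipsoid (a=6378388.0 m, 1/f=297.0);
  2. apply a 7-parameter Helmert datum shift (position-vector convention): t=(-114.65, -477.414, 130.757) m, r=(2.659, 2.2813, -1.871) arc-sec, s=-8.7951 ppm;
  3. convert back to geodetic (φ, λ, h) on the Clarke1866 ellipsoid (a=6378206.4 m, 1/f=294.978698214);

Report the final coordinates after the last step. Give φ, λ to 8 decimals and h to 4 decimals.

start: φ=-41.640182°, λ=-50.985662°, h=2463.322 m
→ ECEF (a=6378388.000, f=1/297.0): X=3006377.8141, Y=-3710668.3846, Z=-4217529.3403
→ Helmert 7p (PV): X=3006156.4183, Y=-3711086.0646, Z=-4217442.5747
→ geod (Bowring, a=6378206.400): φ=-41.63980036°, λ=-50.99088013°, h=2790.2387 m

φ=-41.63980036°, λ=-50.99088013°, h=2790.2387 m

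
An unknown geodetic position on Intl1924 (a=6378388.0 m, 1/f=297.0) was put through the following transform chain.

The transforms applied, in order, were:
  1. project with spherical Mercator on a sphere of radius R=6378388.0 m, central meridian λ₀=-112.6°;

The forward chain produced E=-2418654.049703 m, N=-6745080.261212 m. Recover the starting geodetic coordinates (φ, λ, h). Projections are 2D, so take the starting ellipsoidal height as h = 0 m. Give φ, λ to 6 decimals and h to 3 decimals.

start: E=-2418654.0497, N=-6745080.2612 m
→ merc⁻¹: φ=-51.69305400°, λ=-134.32628400°

φ=-51.693054°, λ=-134.326284°, h=0.000 m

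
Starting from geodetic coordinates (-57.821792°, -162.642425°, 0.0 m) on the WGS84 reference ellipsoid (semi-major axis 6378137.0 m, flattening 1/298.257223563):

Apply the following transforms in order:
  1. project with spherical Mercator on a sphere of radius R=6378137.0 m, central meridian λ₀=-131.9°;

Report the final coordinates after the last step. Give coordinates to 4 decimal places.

E=-3422231.0968 m, N=-7929974.4003 m

start: φ=-57.821792°, λ=-162.642425°, h=0.000 m
→ merc (R=6378137.0, λ₀=-131.9°): E=-3422231.0968, N=-7929974.4003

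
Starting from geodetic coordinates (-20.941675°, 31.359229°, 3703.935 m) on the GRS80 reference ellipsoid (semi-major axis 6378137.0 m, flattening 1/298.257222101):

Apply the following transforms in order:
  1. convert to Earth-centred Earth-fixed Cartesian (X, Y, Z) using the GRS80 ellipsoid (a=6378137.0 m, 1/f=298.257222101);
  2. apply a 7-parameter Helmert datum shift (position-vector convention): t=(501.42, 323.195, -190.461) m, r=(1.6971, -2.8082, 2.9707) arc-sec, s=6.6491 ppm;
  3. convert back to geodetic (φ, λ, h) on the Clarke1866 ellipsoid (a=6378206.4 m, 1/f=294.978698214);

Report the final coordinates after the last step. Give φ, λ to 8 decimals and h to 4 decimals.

φ=-20.94186991°, λ=31.36019735°, h=4332.0735 m

start: φ=-20.941675°, λ=31.359229°, h=3703.935 m
→ ECEF (a=6378137.000, f=1/298.257222101): X=5091792.4485, Y=3103072.2887, Z=-2266689.0523
→ Helmert 7p (PV): X=5092313.8926, Y=3103508.1005, Z=-2266799.7303
→ geod (Bowring, a=6378206.400): φ=-20.94186991°, λ=31.36019735°, h=4332.0735 m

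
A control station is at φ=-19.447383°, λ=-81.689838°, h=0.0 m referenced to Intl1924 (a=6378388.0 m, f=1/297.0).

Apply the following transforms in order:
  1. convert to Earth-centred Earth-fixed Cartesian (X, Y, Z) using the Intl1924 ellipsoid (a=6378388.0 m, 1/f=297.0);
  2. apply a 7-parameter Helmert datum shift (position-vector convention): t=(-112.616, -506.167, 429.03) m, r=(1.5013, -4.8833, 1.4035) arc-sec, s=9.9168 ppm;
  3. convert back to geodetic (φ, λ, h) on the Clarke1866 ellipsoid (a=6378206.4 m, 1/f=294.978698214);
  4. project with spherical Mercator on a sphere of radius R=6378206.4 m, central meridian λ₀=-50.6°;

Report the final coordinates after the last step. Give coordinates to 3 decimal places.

start: φ=-19.447383°, λ=-81.689838°, h=0.000 m
→ ECEF (a=6378388.000, f=1/297.0): X=869607.9623, Y=-5953553.5716, Z=-2110137.1644
→ Helmert 7p (PV): X=869594.4384, Y=-5954097.5028, Z=-2109751.8055
→ geod (Bowring, a=6378206.400): φ=-19.44331671°, λ=-81.69071399°, h=575.1807 m
→ merc (R=6378206.4, λ₀=-50.6°): E=-3461040.1085, N=-2207223.4625

E=-3461040.108 m, N=-2207223.463 m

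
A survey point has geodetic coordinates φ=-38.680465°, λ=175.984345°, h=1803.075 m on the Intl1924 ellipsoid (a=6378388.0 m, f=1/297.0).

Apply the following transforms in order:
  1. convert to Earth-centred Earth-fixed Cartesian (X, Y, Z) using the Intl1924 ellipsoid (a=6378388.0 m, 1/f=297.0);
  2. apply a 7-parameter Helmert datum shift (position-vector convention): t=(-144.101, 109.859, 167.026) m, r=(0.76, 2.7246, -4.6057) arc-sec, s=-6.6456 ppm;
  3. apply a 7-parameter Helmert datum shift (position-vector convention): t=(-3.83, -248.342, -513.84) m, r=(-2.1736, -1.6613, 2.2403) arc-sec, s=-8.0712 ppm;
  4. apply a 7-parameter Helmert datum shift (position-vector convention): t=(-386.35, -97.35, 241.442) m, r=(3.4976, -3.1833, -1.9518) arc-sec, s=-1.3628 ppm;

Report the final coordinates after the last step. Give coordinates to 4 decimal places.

X=-4975367.6009 m, Y=349151.9301 m, Z=-3965968.8771 m

start: φ=-38.680465°, λ=175.984345°, h=1803.075 m
→ ECEF (a=6378388.000, f=1/297.0): X=-4974961.3864, Y=349249.1773, Z=-3965879.6618
→ Helmert 7p (PV): X=-4975117.0134, Y=349482.4133, Z=-3965619.2783
→ Helmert 7p (PV): X=-4975052.5443, Y=349135.4259, Z=-3966144.8641
→ Helmert 7p (PV): X=-4975367.6009, Y=349151.9301, Z=-3965968.8771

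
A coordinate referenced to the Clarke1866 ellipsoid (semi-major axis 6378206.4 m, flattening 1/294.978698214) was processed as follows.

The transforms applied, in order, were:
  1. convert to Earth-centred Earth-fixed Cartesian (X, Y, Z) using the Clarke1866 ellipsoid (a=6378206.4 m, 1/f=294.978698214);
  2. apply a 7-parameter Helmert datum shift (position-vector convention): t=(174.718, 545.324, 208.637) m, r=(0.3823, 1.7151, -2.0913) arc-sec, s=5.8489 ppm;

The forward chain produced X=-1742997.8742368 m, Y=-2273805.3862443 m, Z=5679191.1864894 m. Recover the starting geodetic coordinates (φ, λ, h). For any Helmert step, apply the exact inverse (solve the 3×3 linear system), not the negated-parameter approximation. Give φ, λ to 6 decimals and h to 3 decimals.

start: X=-1742997.8742, Y=-2273805.3862, Z=5679191.1865 m
→ Helmert⁻¹: X=-1743186.5579, Y=-2274344.5563, Z=5678939.0546
→ geod (Bowring, a=6378206.400): φ=63.38106900°, λ=-127.46860100°, h=-3.6250 m

φ=63.381069°, λ=-127.468601°, h=-3.625 m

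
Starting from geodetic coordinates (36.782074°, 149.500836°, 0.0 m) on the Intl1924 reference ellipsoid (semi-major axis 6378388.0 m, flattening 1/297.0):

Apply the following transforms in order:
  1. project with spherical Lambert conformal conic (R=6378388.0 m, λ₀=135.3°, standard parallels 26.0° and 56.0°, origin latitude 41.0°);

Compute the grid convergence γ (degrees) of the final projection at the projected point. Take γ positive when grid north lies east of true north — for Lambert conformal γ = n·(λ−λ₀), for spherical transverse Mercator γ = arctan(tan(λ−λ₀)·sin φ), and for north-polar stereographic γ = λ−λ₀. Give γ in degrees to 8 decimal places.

9.42750723

start: φ=36.782074°, λ=149.500836°, h=0.000 m
→ into lcc (λ₀=135.3°): φ=36.78207400°, λ−λ₀=14.20083600°
convergence γ = 9.42750723°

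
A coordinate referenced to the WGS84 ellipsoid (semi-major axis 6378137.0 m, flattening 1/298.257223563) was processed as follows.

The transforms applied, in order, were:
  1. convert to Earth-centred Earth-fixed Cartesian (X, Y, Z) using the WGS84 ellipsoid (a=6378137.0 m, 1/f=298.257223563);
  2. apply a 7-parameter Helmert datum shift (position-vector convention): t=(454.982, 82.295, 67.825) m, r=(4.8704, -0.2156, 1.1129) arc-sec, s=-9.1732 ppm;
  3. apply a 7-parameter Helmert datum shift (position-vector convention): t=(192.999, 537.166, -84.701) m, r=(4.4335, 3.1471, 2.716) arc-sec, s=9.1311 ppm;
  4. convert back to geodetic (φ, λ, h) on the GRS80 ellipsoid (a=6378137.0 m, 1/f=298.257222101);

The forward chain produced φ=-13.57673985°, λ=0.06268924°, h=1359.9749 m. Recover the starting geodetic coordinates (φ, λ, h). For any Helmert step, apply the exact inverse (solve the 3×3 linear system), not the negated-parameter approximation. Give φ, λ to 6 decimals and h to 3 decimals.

φ=-13.577151°, λ=0.055289°, h=725.636 m

start: φ=-13.576740°, λ=0.062689°, h=1359.975 m
→ ECEF (a=6378137.000, f=1/298.257222101): X=6202370.9241, Y=6786.2257, Z=-1487822.2576
→ Helmert⁻¹: X=6202144.0713, Y=6135.3602, Z=-1487629.4742
→ Helmert⁻¹: X=6201744.4564, Y=5984.5308, Z=-1487717.5700
→ geod (Bowring, a=6378137.000): φ=-13.57715100°, λ=0.05528900°, h=725.6360 m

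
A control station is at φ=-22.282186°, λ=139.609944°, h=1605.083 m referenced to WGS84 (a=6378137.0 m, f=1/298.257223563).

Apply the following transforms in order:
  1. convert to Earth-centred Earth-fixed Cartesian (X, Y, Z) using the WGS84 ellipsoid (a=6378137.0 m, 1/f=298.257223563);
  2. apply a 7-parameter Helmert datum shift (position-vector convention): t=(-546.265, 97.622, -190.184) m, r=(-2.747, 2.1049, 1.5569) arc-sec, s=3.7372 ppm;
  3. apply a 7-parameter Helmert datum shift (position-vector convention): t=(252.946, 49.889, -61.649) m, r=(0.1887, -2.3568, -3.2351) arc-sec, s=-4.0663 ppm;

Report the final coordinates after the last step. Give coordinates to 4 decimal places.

start: φ=-22.282186°, λ=139.609944°, h=1605.083 m
→ ECEF (a=6378137.000, f=1/298.257223563): X=-4498457.2068, Y=3827141.1409, Z=-2403964.3306
→ Helmert 7p (PV): X=-4499073.7032, Y=3827187.0952, Z=-2404168.5619
→ Helmert 7p (PV): X=-4498714.9663, Y=3827294.1852, Z=-2404268.3402

X=-4498714.9663 m, Y=3827294.1852 m, Z=-2404268.3402 m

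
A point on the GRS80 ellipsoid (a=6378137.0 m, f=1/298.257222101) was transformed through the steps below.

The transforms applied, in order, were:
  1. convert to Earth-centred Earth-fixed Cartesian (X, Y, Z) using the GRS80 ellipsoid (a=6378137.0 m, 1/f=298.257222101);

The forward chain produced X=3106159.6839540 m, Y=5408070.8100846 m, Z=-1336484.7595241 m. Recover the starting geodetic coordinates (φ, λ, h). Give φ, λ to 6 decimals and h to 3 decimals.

start: X=3106159.6840, Y=5408070.8101, Z=-1336484.7595 m
→ geod (Bowring, a=6378137.000): φ=-12.17441400°, λ=60.12882200°, h=1023.2480 m

φ=-12.174414°, λ=60.128822°, h=1023.248 m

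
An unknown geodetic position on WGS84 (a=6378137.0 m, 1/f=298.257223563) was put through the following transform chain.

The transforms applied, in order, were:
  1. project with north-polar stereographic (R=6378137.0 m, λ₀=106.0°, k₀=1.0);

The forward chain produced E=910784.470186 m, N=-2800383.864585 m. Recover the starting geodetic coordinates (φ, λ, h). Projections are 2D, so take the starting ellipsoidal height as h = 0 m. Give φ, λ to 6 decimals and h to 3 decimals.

φ=64.002103°, λ=124.016369°, h=0.000 m

start: E=910784.4702, N=-2800383.8646 m
→ stereo⁻¹: φ=64.00210300°, λ=124.01636900°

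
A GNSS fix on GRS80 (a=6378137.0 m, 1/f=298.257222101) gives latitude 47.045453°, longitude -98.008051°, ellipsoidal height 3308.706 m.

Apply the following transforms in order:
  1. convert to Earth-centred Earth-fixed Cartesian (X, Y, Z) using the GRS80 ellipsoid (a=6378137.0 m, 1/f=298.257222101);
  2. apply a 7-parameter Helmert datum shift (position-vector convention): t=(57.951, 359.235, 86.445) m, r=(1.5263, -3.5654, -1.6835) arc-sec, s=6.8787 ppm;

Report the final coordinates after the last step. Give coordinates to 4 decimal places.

X=-606940.1077 m, Y=-4313465.3360 m, Z=4647707.1341 m

start: φ=47.045453°, λ=-98.008051°, h=3308.706 m
→ ECEF (a=6378137.000, f=1/298.257222101): X=-606878.3383, Y=-4313765.4598, Z=4647631.1306
→ Helmert 7p (PV): X=-606940.1077, Y=-4313465.3360, Z=4647707.1341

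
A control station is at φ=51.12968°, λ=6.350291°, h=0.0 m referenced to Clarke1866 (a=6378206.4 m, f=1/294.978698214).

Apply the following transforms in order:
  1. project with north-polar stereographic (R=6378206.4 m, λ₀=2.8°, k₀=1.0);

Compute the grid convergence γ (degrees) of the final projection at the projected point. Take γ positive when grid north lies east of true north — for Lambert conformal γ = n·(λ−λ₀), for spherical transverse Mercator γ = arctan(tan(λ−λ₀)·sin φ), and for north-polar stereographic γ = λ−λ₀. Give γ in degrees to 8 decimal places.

start: φ=51.129680°, λ=6.350291°, h=0.000 m
→ into stereo (λ₀=2.8°): φ=51.12968000°, λ−λ₀=3.55029100°
convergence γ = 3.55029100°

3.55029100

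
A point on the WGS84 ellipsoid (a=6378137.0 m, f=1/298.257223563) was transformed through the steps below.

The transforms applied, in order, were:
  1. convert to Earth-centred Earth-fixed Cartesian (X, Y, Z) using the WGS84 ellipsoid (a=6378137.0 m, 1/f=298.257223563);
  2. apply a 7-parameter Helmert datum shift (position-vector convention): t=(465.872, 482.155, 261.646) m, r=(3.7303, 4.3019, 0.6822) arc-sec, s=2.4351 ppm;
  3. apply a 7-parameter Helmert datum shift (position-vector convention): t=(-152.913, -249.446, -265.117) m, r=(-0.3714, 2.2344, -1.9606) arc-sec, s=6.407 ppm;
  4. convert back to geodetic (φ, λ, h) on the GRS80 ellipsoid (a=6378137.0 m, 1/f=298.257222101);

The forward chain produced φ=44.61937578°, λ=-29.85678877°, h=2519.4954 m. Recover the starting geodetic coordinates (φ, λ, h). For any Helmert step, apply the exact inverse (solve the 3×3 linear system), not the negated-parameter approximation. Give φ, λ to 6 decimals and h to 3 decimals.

φ=44.622422°, λ=-29.861031°, h=2355.642 m

start: φ=44.619376°, λ=-29.856789°, h=2519.495 m
→ ECEF (a=6378137.000, f=1/298.257222101): X=3945390.5322, Y=-2264742.4952, Z=4459109.7382
→ Helmert⁻¹: X=3945491.3834, Y=-2264449.0673, Z=4459384.9471
→ Helmert⁻¹: X=3944915.4114, Y=-2264858.1091, Z=4459235.6786
→ geod (Bowring, a=6378137.000): φ=44.62242200°, λ=-29.86103100°, h=2355.6420 m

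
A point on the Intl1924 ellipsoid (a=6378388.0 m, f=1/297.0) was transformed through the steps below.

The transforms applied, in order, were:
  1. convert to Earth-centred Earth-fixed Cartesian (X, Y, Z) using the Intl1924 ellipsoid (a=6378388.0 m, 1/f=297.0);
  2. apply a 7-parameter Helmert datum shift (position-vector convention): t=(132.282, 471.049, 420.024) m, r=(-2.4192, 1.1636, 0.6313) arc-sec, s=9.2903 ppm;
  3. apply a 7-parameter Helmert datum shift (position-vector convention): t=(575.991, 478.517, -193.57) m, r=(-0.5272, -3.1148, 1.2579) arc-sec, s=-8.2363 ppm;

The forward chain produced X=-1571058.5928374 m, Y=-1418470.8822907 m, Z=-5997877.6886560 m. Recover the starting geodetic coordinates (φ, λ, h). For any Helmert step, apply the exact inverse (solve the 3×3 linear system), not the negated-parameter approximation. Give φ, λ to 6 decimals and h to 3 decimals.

start: X=-1571058.5928, Y=-1418470.8823, Z=-5997877.6887 m
→ Helmert⁻¹: X=-1571746.7531, Y=-1418936.1712, Z=-5997713.4096
→ Helmert⁻¹: X=-1571834.9389, Y=-1419318.8734, Z=-5998103.2235
→ geod (Bowring, a=6378388.000): φ=-70.67385300°, λ=-137.91892900°, h=1722.3000 m

φ=-70.673853°, λ=-137.918929°, h=1722.300 m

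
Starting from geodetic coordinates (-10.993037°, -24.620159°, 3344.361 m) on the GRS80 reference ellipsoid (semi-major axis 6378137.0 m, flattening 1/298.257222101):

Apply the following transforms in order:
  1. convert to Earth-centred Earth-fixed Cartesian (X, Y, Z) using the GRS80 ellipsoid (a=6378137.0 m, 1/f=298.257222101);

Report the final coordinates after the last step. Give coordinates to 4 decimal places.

X=5695578.7224 m, Y=-2610063.9140 m, Z=-1208887.8246 m

start: φ=-10.993037°, λ=-24.620159°, h=3344.361 m
→ ECEF (a=6378137.000, f=1/298.257222101): X=5695578.7224, Y=-2610063.9140, Z=-1208887.8246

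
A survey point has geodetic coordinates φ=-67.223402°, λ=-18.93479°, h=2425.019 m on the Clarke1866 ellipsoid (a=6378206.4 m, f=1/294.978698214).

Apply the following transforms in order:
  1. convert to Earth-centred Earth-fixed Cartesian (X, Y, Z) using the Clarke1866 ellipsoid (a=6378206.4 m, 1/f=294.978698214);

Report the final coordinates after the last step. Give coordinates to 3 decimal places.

X=2343274.674 m, Y=-803872.196 m, Z=-5860151.104 m

start: φ=-67.223402°, λ=-18.934790°, h=2425.019 m
→ ECEF (a=6378206.400, f=1/294.978698214): X=2343274.6736, Y=-803872.1961, Z=-5860151.1043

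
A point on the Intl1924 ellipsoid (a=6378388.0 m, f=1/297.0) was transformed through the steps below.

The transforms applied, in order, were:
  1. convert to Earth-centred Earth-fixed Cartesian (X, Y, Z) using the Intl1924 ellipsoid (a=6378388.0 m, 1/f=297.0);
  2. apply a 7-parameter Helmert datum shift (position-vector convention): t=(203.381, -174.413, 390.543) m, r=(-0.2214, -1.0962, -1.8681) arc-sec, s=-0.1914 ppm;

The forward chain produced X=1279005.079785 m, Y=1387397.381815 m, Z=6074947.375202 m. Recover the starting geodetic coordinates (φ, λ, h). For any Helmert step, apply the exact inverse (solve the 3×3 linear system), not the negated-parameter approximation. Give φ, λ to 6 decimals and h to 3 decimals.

start: X=1279005.0798, Y=1387397.3818, Z=6074947.3752 m
→ Helmert⁻¹: X=1278821.6599, Y=1387577.1221, Z=6074552.6879
→ geod (Bowring, a=6378388.000): φ=72.85229000°, λ=47.33565100°, h=2098.6320 m

φ=72.852290°, λ=47.335651°, h=2098.632 m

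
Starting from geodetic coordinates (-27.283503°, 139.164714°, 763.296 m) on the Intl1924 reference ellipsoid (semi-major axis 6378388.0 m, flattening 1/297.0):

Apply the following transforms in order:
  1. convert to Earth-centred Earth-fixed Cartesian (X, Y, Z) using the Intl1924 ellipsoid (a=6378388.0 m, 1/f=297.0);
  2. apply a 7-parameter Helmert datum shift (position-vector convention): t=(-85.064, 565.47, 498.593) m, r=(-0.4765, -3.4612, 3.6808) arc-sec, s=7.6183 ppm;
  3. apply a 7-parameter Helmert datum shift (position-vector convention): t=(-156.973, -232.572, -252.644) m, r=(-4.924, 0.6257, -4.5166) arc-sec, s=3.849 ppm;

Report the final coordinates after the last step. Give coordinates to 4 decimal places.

X=-4292744.1756 m, Y=3710125.8682 m, Z=-2906503.7145 m

start: φ=-27.283503°, λ=139.164714°, h=763.296 m
→ ECEF (a=6378388.000, f=1/297.0): X=-4292507.9157, Y=3709809.1220, Z=-2906560.1817
→ Helmert 7p (PV): X=-4292643.1099, Y=3710319.5393, Z=-2906164.3324
→ Helmert 7p (PV): X=-4292744.1756, Y=3710125.8682, Z=-2906503.7145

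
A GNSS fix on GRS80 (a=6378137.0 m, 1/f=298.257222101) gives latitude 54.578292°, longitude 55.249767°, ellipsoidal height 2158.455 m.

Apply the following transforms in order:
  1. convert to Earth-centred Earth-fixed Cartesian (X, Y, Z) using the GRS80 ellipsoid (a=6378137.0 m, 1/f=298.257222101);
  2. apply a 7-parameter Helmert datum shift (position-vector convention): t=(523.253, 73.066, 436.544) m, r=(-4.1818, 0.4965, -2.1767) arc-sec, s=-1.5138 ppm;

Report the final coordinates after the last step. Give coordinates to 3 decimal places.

X=2113098.859 m, Y=3045330.139 m, Z=5176436.889 m

start: φ=54.578292°, λ=55.249767°, h=2158.455 m
→ ECEF (a=6378137.000, f=1/298.257222101): X=2112534.2095, Y=3045179.0374, Z=5176075.0029
→ Helmert 7p (PV): X=2113098.8594, Y=3045330.1395, Z=5176436.8886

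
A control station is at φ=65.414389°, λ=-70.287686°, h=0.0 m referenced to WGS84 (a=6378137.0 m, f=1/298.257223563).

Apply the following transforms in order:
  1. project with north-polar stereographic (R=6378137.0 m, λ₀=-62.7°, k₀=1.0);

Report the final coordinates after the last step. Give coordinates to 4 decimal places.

start: φ=65.414389°, λ=-70.287686°, h=0.000 m
→ stereo (R=6378137.0, λ₀=-62.7°): E=-367032.9454, N=-2755300.9598

E=-367032.9454 m, N=-2755300.9598 m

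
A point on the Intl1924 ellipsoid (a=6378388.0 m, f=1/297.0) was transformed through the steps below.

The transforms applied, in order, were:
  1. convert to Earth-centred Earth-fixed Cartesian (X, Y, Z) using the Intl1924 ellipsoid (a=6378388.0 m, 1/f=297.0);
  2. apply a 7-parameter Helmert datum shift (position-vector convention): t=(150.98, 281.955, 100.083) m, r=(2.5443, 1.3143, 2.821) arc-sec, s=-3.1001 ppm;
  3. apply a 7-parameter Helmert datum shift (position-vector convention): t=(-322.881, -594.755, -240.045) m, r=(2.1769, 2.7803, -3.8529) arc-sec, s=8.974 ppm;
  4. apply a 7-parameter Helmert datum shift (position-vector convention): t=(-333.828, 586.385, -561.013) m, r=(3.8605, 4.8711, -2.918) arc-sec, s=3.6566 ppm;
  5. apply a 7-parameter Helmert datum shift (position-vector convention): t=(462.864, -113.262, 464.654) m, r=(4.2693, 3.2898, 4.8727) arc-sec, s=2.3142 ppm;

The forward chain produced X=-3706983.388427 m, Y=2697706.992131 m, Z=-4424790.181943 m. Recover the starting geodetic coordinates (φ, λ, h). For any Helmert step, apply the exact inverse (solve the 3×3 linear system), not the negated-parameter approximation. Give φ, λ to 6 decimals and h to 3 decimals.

φ=-44.180417°, λ=143.957153°, h=3330.417 m

start: X=-3706983.3884, Y=2697706.9921, Z=-4424790.1819 m
→ Helmert⁻¹: X=-3707303.3591, Y=2697809.9936, Z=-4425359.5640
→ Helmert⁻¹: X=-3706889.6336, Y=2697078.4873, Z=-4424920.3915
→ Helmert⁻¹: X=-3706524.2364, Y=2697533.0999, Z=-4424719.0705
→ Helmert⁻¹: X=-3706621.6232, Y=2697255.6191, Z=-4424889.7602
→ geod (Bowring, a=6378388.000): φ=-44.18041700°, λ=143.95715300°, h=3330.4170 m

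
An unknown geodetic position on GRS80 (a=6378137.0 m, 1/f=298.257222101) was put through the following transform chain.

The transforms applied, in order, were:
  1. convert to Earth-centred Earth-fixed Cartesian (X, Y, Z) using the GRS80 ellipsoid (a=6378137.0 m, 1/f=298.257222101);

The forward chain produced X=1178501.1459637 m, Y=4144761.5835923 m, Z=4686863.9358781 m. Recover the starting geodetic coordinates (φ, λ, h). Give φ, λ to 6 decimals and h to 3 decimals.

start: X=1178501.1460, Y=4144761.5836, Z=4686863.9359 m
→ geod (Bowring, a=6378137.000): φ=47.59660300°, λ=74.12768900°, h=158.0590 m

φ=47.596603°, λ=74.127689°, h=158.059 m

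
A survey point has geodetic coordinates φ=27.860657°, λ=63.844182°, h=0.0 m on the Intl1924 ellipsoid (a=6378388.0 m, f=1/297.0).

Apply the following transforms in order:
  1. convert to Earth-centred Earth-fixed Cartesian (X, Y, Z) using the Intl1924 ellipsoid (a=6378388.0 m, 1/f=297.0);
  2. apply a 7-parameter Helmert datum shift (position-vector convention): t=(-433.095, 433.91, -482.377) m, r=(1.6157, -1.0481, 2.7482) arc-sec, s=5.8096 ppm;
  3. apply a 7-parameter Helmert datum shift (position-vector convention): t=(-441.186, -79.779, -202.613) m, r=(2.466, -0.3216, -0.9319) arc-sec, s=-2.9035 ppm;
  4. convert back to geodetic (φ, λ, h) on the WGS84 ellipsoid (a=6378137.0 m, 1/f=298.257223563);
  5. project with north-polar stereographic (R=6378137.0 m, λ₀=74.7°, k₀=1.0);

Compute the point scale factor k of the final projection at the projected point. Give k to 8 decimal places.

start: φ=27.860657°, λ=63.844182°, h=0.000 m
→ ECEF (a=6378388.000, f=1/297.0): X=2487597.1942, Y=5065321.2736, Z=2962903.5887
→ Helmert 7p (PV): X=2487096.0066, Y=5065794.5462, Z=2962490.7430
→ Helmert 7p (PV): X=2486665.8674, Y=5065653.4041, Z=2962343.9701
→ geod (Bowring, a=6378137.000): φ=27.85598606°, λ=63.85415623°, h=-129.7183 m
→ into stereo (λ₀=74.7°): φ=27.85598606°, λ−λ₀=-10.84584377°
scale k = 1.36309350

1.36309350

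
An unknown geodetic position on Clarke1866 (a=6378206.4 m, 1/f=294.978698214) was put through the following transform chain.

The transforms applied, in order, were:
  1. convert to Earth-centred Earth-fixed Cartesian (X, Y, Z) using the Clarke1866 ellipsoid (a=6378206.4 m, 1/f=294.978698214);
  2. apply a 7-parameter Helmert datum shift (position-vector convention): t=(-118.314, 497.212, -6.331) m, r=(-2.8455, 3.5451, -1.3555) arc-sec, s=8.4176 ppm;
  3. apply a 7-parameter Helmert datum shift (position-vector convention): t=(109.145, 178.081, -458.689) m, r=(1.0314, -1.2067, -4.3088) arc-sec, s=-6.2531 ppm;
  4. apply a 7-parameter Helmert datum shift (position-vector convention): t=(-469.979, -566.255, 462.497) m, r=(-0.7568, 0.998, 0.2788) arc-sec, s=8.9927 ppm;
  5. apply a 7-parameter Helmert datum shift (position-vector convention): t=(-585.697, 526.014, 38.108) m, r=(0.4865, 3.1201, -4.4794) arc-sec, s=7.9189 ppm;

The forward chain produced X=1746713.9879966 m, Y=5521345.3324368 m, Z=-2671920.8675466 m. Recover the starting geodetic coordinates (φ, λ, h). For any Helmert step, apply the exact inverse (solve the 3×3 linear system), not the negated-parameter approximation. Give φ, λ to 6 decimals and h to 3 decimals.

start: X=1746713.9880, Y=5521345.3324, Z=-2671920.8675 m
→ Helmert⁻¹: X=1747206.3718, Y=5520807.2415, Z=-2671924.4088
→ Helmert⁻¹: X=1747681.0275, Y=5521331.2877, Z=-2672334.1598
→ Helmert⁻¹: X=1747451.8427, Y=5521210.8742, Z=-2671930.0096
→ Helmert⁻¹: X=1747565.0867, Y=5520715.5342, Z=-2671794.9916
→ geod (Bowring, a=6378206.400): φ=-24.91658500°, λ=72.43498100°, h=2968.7820 m

φ=-24.916585°, λ=72.434981°, h=2968.782 m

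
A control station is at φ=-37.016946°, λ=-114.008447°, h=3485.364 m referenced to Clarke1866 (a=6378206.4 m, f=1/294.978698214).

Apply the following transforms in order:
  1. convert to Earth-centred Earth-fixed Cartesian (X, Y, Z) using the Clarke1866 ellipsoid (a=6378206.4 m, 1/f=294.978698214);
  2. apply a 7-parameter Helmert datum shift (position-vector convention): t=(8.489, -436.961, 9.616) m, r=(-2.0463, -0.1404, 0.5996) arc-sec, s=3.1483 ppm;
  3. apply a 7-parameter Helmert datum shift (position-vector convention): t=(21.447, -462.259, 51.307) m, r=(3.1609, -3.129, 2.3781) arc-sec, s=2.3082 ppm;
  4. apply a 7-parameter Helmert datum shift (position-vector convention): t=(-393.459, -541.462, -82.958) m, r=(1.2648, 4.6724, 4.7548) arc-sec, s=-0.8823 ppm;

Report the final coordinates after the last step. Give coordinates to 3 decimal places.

start: φ=-37.016946°, λ=-114.008447°, h=3485.364 m
→ ECEF (a=6378206.400, f=1/294.978698214): X=-2075763.2096, Y=-4660391.2882, Z=-3820800.8079
→ Helmert 7p (PV): X=-2075745.1074, Y=-4660886.8609, Z=-3820758.3992
→ Helmert 7p (PV): X=-2075616.7542, Y=-4661325.2590, Z=-3820818.8258
→ Helmert 7p (PV): X=-2075987.4802, Y=-4661887.0263, Z=-3820879.9779

X=-2075987.480 m, Y=-4661887.026 m, Z=-3820879.978 m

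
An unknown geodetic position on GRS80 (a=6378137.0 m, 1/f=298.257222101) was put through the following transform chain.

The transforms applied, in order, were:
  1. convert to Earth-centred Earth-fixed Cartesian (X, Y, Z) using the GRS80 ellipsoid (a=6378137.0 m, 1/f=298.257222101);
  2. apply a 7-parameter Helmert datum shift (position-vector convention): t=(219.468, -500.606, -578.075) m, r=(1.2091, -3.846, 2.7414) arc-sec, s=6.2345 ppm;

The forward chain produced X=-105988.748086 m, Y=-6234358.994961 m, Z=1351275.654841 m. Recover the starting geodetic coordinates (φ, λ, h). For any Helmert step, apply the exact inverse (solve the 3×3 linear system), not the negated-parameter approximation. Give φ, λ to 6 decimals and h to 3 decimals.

φ=12.314066°, λ=-90.976603°, h=2425.980 m

start: X=-105988.7481, Y=-6234358.9950, Z=1351275.6548 m
→ Helmert⁻¹: X=-106265.1984, Y=-6233810.1873, Z=1351883.8250
→ geod (Bowring, a=6378137.000): φ=12.31406600°, λ=-90.97660300°, h=2425.9800 m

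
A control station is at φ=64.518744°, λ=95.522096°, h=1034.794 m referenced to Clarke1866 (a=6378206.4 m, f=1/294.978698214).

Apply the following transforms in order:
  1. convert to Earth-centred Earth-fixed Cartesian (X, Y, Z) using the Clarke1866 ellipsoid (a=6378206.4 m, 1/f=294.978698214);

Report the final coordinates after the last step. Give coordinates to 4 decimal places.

X=-264828.6804 m, Y=2739277.7721 m, Z=5735572.6183 m

start: φ=64.518744°, λ=95.522096°, h=1034.794 m
→ ECEF (a=6378206.400, f=1/294.978698214): X=-264828.6804, Y=2739277.7721, Z=5735572.6183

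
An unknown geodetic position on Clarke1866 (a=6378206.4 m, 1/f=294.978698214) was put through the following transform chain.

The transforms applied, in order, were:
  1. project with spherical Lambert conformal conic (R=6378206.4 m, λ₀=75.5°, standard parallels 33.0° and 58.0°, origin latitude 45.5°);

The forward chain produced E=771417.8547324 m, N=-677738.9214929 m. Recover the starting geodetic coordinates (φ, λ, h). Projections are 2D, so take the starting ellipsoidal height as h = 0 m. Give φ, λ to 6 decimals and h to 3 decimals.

φ=38.876329°, λ=84.571027°, h=0.000 m

start: E=771417.8547, N=-677738.9215 m
→ lcc⁻¹: φ=38.87632900°, λ=84.57102700°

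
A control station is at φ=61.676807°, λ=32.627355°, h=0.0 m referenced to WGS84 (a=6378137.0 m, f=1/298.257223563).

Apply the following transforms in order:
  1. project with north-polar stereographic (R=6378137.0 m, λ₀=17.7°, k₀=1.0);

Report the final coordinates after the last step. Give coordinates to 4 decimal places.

start: φ=61.676807°, λ=32.627355°, h=0.000 m
→ stereo (R=6378137.0, λ₀=17.7°): E=829127.9423, N=-3110115.4505

E=829127.9423 m, N=-3110115.4505 m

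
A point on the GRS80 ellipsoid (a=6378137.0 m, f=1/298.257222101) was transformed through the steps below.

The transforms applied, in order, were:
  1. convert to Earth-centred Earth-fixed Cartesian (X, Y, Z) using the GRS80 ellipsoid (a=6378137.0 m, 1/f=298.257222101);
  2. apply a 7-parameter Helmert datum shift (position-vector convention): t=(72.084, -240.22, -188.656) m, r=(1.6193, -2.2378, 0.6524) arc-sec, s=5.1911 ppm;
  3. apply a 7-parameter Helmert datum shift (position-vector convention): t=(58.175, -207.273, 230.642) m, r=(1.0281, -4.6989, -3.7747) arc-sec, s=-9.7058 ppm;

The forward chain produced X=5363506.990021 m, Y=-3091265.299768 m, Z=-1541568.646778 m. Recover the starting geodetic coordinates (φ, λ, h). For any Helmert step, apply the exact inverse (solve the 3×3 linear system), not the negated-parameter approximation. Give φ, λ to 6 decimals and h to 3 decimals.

start: X=5363506.9900, Y=-3091265.2998, Z=-1541568.6468 m
→ Helmert⁻¹: X=5363522.3118, Y=-3090997.5599, Z=-1541921.0326
→ Helmert⁻¹: X=5363395.8831, Y=-3090770.3633, Z=-1541758.2973
→ geod (Bowring, a=6378137.000): φ=-14.07621200°, λ=-29.95360700°, h=2451.4680 m

φ=-14.076212°, λ=-29.953607°, h=2451.468 m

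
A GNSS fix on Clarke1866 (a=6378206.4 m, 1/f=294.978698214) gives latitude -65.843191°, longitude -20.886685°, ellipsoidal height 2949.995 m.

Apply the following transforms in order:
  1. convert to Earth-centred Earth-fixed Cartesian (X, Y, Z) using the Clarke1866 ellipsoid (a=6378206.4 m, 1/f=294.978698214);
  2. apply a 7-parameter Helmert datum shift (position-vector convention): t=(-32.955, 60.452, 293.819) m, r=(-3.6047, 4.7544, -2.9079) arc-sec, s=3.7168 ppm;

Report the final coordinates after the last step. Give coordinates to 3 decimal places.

start: φ=-65.843191°, λ=-20.886685°, h=2949.995 m
→ ECEF (a=6378206.400, f=1/294.978698214): X=2446693.2559, Y=-933649.8606, Z=-5799315.3277
→ Helmert 7p (PV): X=2446522.5577, Y=-933728.7218, Z=-5799083.1434

X=2446522.558 m, Y=-933728.722 m, Z=-5799083.143 m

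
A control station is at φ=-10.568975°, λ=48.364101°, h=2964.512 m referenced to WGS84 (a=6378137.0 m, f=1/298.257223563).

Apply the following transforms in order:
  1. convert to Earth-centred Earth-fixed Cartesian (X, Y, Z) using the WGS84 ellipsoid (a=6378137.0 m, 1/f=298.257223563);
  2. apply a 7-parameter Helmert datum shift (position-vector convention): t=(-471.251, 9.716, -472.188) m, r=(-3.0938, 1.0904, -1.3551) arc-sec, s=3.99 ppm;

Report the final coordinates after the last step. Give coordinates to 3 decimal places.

start: φ=-10.568975°, λ=48.364101°, h=2964.512 m
→ ECEF (a=6378137.000, f=1/298.257223563): X=4168113.5911, Y=4688738.8927, Z=-1162715.0501
→ Helmert 7p (PV): X=4167683.6280, Y=4688722.4935, Z=-1163284.2392

X=4167683.628 m, Y=4688722.494 m, Z=-1163284.239 m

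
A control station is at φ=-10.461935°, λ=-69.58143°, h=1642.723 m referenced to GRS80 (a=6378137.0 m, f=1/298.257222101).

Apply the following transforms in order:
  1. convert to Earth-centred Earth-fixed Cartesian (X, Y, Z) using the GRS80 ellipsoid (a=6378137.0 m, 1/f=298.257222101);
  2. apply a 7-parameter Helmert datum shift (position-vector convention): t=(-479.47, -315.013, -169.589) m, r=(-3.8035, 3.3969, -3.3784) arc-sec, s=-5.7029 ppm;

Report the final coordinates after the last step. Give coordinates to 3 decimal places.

start: φ=-10.461935°, λ=-69.581430°, h=1642.723 m
→ ECEF (a=6378137.000, f=1/298.257222101): X=2188990.9359, Y=-5880185.2012, Z=-1150828.6043
→ Helmert 7p (PV): X=2188383.7192, Y=-5880523.7543, Z=-1150919.2504

X=2188383.719 m, Y=-5880523.754 m, Z=-1150919.250 m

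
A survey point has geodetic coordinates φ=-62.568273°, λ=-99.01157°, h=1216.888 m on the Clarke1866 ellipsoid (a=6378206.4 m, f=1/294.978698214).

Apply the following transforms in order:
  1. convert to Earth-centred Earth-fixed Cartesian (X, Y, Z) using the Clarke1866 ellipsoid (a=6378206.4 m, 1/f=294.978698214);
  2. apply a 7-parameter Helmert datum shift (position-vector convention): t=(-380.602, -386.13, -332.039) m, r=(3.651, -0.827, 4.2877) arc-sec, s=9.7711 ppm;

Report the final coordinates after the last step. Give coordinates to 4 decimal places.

X=-461872.4340 m, Y=-2910761.4507 m, Z=-5639297.1237 m

start: φ=-62.568273°, λ=-99.011570°, h=1216.888 m
→ ECEF (a=6378206.400, f=1/294.978698214): X=-461570.4316, Y=-2910437.0994, Z=-5638856.6194
→ Helmert 7p (PV): X=-461872.4340, Y=-2910761.4507, Z=-5639297.1237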